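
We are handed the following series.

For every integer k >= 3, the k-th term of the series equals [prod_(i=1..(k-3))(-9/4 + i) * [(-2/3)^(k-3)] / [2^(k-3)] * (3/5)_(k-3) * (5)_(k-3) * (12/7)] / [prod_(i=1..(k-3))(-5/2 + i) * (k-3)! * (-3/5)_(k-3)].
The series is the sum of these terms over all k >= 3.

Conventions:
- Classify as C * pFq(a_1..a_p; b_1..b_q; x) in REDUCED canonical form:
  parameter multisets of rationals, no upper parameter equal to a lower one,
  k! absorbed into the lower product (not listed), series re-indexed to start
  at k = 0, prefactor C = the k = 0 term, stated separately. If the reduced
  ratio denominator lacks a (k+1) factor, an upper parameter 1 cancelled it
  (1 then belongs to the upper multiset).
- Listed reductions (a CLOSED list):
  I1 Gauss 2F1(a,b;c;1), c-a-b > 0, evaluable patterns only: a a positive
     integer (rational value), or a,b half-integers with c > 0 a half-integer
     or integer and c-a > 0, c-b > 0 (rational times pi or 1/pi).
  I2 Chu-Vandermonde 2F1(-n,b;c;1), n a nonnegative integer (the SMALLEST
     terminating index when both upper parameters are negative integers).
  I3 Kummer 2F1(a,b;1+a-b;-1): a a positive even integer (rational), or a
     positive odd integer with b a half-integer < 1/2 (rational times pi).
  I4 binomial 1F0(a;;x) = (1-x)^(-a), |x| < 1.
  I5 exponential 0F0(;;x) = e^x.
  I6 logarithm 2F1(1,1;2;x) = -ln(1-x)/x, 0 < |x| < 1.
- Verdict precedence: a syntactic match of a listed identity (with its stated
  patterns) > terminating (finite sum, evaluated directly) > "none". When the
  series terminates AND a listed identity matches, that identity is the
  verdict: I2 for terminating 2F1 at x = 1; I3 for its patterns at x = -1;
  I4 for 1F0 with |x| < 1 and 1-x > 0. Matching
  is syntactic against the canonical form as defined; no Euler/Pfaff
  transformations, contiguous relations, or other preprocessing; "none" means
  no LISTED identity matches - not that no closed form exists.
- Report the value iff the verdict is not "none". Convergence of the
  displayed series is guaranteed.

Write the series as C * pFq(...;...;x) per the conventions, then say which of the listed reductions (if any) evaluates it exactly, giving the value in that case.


At argument -1/3: a 3F2 with upper {-5/4, 3/5, 5}, lower {-3/2, -3/5}, scaled by C = 12/7. Verdict: none. Every listed pattern misses the 3F2 form at -1/3, upper {-5/4, 3/5, 5}.

First insight: x = (-1/3) and the running product (prefactor 12/7) telescopes to a rising factorial.
Term ratio: r(k) = (-1/3) * (k-5/4) (k+3/5) (k+5) / [(k-3/2) (k-3/5) (k+1)] - rational; roots negated = parameters, x = (-1/3), C = 12/7.


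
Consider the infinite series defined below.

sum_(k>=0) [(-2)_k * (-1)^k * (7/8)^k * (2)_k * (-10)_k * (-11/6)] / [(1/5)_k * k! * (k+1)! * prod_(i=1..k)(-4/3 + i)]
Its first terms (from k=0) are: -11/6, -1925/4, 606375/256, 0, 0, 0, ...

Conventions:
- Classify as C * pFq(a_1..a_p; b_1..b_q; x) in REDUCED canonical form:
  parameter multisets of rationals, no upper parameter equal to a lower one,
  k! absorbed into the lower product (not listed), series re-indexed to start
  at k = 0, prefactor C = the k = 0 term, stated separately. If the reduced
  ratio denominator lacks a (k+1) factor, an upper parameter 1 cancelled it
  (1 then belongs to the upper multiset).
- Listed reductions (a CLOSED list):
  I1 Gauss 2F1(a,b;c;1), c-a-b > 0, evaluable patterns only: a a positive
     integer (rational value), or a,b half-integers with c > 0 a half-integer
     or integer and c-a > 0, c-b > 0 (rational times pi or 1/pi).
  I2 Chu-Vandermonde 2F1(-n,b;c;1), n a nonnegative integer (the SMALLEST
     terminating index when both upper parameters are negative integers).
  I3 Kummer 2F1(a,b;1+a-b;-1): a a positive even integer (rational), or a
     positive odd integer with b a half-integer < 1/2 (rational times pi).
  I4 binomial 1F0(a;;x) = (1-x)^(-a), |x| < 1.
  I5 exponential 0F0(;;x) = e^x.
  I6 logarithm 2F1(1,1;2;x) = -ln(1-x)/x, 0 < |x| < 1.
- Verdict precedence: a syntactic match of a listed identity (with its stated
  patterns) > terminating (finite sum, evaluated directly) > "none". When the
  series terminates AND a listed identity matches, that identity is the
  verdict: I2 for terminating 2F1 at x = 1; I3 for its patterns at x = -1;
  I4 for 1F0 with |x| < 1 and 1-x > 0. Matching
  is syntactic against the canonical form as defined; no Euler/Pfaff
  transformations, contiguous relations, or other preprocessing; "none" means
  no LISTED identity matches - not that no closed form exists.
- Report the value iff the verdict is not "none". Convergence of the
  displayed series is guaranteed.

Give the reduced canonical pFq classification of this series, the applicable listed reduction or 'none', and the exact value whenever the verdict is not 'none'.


Key observation: x = (-7/8) and the parameter 2 appears in both the upper and lower lists and cancels.
Step ratio: r(k) = (-7/8) * (k-10) (k-2) / [(k-1/3) (k+1/5) (k+1)] ; factor over Q: parameters, x = (-7/8), and C = -11/6.

x = -7/8 here; the reduced form reads 2F2, upper {-10, -2}, lower {-1/3, 1/5}, C = -11/6. Verdict: terminating - no listed pattern fits, but -2 in the upper list cuts the series at k = 2; direct evaluation. Exact value: 1448117/768.


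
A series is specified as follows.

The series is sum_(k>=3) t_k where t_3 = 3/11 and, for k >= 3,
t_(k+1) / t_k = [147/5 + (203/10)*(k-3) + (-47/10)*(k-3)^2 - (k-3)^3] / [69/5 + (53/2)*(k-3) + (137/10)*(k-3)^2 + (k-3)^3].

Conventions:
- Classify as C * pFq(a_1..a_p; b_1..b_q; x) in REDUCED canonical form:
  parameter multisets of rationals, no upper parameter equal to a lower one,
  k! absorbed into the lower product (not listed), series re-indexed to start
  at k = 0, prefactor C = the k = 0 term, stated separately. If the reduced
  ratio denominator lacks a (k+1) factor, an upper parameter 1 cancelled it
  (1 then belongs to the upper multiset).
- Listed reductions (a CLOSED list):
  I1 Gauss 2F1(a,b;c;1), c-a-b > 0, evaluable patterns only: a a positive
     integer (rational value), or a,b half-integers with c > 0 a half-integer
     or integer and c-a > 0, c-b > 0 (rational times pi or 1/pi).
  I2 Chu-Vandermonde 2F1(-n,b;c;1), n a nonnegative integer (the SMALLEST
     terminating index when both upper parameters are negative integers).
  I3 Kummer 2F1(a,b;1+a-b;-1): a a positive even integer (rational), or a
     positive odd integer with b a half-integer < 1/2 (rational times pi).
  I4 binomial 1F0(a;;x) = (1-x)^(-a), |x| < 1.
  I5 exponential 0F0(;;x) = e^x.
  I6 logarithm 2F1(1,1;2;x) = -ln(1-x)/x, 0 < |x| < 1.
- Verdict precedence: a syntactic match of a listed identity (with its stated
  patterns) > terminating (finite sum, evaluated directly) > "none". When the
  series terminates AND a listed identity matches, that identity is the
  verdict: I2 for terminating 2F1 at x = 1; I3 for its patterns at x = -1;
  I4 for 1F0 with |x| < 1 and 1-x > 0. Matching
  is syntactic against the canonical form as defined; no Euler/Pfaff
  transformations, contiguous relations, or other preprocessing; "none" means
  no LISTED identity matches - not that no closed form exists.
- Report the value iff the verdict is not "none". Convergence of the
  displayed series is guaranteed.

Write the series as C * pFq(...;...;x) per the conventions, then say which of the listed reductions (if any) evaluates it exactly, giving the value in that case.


Structural cue: x = (-1) and the parameter 6/5 appears in both the upper and lower lists and cancels.
Term ratio: r(k) = (-1) * (k-7/2) (k+7) / [(k+23/2) (k+1)] - rational in k. x = (-1); t_0 = 3/11; negate the roots.

The series (x = -1) is 2F1: upper {-7/2, 7}, lower {23/2}, prefactor 3/11. Verdict: this is the Kummer evaluation I3 (x = -1; c = 23/2 equals 1+a-b for upper {-7/2, 7}: listed pattern). Sum: (3968055/8388608) * pi.


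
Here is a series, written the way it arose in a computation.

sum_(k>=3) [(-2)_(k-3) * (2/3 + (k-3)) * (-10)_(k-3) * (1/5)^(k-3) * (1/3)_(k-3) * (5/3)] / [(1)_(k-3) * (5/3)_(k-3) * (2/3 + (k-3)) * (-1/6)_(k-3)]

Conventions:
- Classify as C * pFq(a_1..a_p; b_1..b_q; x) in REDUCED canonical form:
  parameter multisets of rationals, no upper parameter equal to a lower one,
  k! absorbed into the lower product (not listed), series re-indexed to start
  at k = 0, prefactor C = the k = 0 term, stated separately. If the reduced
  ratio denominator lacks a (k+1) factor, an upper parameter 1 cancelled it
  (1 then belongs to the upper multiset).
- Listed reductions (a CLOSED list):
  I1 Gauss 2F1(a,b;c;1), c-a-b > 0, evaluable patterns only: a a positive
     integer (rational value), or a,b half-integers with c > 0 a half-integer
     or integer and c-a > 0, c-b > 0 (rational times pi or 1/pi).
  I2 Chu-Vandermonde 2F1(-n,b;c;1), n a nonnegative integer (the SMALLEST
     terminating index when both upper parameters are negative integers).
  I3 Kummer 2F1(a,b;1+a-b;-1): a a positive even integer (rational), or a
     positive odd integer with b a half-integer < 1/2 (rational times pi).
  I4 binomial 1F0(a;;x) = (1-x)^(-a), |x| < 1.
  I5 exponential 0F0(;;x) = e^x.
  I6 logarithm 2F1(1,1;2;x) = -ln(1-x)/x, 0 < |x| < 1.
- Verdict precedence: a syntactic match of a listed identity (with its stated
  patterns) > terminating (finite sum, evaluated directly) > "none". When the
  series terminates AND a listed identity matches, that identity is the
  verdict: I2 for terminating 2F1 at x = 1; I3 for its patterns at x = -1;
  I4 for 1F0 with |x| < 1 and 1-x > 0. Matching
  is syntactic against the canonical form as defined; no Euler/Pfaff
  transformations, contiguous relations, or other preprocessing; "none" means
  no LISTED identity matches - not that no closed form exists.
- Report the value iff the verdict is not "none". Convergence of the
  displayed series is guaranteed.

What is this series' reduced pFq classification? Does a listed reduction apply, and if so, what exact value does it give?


Canonical form: C = 5/3 times 3F2 with upper {-10, -2, 1/3}, lower {-1/6, 5/3}, x = 1/5. Verdict: terminating - upper parameter -2 makes this a finite sum (last index 2), evaluated exactly. Its exact value is -799/75.

Structural cue: t_0 = 5/3 here, and (1)_k (prefactor 5/3) is k! itself.
Consecutive-term ratio: r(k) = (1/5) * (k-10) (k-2) (k+1/3) / [(k-1/6) (k+5/3) (k+1)] - rational in k, leading ratio (1/5); with t_0 = 5/3, classification follows.


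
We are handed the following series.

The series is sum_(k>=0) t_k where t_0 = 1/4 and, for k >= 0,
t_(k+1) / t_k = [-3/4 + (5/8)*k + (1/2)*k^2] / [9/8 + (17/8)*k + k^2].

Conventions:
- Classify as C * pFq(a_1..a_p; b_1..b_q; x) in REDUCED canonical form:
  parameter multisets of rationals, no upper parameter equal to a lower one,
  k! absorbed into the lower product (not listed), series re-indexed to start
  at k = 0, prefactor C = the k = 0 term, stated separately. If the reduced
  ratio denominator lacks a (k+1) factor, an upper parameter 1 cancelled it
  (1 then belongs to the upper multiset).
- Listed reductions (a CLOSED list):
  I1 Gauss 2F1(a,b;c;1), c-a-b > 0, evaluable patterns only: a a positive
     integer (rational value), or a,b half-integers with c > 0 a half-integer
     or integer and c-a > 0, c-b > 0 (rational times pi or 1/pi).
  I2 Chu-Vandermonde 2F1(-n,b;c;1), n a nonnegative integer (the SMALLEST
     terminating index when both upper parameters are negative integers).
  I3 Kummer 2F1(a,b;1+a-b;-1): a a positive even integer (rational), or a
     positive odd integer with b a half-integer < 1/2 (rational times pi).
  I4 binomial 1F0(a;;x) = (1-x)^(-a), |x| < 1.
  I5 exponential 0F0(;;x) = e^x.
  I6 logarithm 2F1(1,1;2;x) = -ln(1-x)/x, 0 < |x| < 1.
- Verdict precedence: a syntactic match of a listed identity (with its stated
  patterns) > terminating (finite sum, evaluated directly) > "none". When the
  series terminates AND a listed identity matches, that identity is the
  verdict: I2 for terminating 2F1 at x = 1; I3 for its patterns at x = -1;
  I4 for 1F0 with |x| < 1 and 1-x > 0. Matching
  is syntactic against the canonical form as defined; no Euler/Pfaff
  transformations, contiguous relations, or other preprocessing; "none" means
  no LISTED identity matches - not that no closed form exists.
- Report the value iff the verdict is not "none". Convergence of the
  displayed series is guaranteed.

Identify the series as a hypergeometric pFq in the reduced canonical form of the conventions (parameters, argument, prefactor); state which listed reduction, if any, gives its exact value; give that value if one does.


Classification (C = 1/4): 2F1 with upper {-3/4, 2}, lower {9/8}, argument x = 1/2. Verdict: none - at argument 1/2 the multisets {-3/4, 2} ; {9/8} match no listed identity.

Key observation: with t_0 = 1/4, roots of the ratio polynomials (C = 1/4) are the negated parameters.
Term ratio: r(k) = (1/2) * (k-3/4) (k+2) / [(k+9/8) (k+1)] - poly over poly, x = (1/2) from leading terms; C = 1/4 at k = 0.


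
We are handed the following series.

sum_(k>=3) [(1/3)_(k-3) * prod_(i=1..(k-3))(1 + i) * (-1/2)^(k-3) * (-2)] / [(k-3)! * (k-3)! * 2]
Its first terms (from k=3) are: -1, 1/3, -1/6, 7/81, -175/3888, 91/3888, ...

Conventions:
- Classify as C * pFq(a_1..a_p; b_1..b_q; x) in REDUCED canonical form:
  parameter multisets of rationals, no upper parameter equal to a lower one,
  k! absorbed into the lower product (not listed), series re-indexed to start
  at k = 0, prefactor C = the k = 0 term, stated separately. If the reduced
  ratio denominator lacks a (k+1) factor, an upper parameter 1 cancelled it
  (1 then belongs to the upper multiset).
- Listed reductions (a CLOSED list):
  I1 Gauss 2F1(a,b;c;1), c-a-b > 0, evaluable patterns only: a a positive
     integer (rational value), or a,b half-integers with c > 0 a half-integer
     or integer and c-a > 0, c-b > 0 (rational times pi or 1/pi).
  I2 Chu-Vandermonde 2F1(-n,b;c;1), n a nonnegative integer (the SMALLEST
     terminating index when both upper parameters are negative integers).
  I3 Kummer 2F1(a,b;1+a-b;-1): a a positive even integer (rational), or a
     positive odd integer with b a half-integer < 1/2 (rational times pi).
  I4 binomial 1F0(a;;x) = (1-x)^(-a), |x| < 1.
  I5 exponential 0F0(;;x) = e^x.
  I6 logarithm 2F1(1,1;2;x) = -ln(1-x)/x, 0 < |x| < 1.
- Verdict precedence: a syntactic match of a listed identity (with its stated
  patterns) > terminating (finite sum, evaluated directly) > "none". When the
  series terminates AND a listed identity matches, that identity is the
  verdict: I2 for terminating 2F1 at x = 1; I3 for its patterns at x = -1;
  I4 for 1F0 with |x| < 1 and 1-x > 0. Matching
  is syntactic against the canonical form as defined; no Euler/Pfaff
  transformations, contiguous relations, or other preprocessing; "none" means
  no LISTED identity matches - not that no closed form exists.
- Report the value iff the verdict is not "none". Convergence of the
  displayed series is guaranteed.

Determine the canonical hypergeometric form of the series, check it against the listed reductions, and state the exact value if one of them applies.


With C = -1: the canonical form is 2F1(1/3, 2; 1; -1/2). Verdict: none. No listed pattern accepts 2F1(1/3, 2; 1; -1/2).

Key step: with t_0 = -1, the running product (C = -1, x = -1/2) telescopes to a rising factorial.
Adjacent-term ratio: r(k) = (-1/2) * (k+1/3) (k+2) / [(k+1) (k+1)] - poly over poly, x = (-1/2) from leading terms; C = -1 at k = 0.


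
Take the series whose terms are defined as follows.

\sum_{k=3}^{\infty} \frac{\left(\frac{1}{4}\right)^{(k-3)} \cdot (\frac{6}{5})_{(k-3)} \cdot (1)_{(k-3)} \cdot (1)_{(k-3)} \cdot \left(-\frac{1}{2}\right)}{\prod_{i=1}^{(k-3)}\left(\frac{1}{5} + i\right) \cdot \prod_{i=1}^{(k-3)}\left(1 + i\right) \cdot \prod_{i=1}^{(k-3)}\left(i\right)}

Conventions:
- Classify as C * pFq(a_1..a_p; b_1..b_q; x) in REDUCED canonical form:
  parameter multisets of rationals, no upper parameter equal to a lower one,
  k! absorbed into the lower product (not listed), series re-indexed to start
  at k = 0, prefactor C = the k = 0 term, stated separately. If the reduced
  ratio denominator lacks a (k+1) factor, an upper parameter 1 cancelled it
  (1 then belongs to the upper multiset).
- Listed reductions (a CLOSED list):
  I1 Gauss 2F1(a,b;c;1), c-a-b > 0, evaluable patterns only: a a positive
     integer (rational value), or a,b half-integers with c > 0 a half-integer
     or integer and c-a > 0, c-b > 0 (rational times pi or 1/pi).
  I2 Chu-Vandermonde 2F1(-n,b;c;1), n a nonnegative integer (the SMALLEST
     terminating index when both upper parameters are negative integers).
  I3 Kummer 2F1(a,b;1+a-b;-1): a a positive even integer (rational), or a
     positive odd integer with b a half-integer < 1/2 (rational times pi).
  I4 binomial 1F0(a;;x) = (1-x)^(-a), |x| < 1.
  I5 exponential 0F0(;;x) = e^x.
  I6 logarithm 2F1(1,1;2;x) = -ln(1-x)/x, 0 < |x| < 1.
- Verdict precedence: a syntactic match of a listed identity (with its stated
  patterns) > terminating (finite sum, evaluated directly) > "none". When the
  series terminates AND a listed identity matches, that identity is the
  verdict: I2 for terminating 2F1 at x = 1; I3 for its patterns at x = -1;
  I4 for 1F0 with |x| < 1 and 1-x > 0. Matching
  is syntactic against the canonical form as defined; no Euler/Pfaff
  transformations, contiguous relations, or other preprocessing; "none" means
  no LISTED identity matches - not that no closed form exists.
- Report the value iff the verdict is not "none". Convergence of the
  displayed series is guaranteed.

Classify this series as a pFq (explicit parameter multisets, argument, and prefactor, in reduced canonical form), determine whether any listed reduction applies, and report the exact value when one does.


At argument \frac{1}{4}: a 2F1 with upper {1, 1}, lower {2}, scaled by C = -\frac{1}{2}. Verdict: this is the I6 logarithm reduction (the logarithm: parameters (1,1;2), x = \frac{1}{4}). Its exact value is 2 \cdot \ln\left(\frac{3}{4}\right).

Key step: with t_0 = -\frac{1}{2}, the parameter 6/5 appears in both the upper and lower lists and cancels.
Consecutive-term ratio: r(k) = \frac{1}{4} * (k+1) (k+1) / [(k+2) (k+1)] - rational; roots negated = parameters, x = \frac{1}{4}, C = -\frac{1}{2}.


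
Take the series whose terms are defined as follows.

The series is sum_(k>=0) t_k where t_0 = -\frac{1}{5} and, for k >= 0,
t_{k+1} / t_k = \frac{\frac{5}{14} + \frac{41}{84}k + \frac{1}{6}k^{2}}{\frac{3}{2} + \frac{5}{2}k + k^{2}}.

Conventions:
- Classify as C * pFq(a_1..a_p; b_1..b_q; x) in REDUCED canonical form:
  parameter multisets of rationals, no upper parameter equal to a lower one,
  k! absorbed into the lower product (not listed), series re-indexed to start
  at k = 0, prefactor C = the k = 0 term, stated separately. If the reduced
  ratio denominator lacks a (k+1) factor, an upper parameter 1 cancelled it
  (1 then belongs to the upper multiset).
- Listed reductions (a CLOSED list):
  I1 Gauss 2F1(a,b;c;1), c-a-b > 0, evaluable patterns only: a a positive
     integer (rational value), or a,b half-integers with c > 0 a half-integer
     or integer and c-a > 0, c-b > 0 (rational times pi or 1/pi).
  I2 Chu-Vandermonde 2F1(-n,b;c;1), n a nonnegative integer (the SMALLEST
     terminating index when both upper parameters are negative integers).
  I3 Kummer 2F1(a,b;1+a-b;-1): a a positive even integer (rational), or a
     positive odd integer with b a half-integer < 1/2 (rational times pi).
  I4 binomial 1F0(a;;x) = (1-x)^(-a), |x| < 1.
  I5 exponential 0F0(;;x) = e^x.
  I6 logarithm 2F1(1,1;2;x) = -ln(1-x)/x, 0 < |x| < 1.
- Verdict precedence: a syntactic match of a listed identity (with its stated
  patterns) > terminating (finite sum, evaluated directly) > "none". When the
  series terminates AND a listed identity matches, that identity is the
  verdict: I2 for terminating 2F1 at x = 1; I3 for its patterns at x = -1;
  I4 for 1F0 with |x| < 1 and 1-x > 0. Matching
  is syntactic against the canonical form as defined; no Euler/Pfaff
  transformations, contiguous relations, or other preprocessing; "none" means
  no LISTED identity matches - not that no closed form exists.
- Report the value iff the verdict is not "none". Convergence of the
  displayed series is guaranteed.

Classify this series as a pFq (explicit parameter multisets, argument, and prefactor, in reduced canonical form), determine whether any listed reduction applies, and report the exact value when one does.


Prefactor -\frac{1}{5}, argument \frac{1}{6}: 1F0 with upper {\frac{10}{7}} over lower {-}. Verdict at x = \frac{1}{6}: the I4 binomial reduction matches (the 1F0 binomial series: exponent -10/7, x = \frac{1}{6}). Exact value: \left(-\frac{1}{5}\right) \cdot \left(\frac{5}{6}\right)^{-\frac{10}{7}}.

The tell: t_0 being -\frac{1}{5}, the expanded ratio factors over Q; C = -1/5, roots give parameters.
Consecutive-term ratio: r(k) = \frac{1}{6} * (k+\frac{10}{7}) / [(k+1)] - rational in k, leading ratio \frac{1}{6}; with t_0 = -\frac{1}{5}, classification follows.


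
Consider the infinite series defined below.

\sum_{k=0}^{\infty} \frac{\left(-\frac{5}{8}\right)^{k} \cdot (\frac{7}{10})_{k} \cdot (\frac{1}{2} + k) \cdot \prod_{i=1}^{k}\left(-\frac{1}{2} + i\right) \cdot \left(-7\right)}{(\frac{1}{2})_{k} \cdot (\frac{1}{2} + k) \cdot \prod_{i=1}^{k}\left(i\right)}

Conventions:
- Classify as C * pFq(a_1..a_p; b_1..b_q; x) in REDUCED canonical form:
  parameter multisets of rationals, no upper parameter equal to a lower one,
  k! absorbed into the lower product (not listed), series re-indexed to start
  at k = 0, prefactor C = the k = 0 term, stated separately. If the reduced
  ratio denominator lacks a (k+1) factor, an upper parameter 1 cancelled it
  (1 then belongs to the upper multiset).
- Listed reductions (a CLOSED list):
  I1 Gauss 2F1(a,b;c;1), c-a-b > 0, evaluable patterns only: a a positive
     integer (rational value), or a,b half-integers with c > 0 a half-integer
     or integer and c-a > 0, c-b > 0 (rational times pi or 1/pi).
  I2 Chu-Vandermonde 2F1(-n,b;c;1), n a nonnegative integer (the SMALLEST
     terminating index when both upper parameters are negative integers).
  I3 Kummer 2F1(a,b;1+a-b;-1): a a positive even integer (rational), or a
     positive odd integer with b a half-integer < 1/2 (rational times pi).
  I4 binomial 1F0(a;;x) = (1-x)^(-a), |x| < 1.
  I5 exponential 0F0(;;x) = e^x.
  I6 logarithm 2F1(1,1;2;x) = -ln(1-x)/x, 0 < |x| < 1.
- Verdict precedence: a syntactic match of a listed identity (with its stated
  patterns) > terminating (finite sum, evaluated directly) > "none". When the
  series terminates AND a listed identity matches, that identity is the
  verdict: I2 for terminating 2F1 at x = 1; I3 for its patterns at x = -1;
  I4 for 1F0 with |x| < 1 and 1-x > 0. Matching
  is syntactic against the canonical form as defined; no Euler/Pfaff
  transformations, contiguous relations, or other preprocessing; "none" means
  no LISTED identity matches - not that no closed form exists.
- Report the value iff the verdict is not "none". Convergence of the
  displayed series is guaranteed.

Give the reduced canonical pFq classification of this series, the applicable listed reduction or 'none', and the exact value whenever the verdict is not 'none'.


The series (x = -\frac{5}{8}) is 1F0: upper {\frac{7}{10}}, lower {-}, prefactor -7. Verdict: this is the binomial series (I4) (the 1F0 binomial series: exponent -7/10, x = -\frac{5}{8}). Value: \left(-7\right) \cdot \left(\frac{13}{8}\right)^{-\frac{7}{10}}.

Structural cue: with t_0 = -7, the parameter 1/2 appears in both the upper and lower lists and cancels (alongside the other common factor).
Term ratio: r(k) = -\frac{5}{8} * (k+\frac{7}{10}) / [(k+1)] - poly over poly, x = -\frac{5}{8} from leading terms; C = -7 at k = 0.


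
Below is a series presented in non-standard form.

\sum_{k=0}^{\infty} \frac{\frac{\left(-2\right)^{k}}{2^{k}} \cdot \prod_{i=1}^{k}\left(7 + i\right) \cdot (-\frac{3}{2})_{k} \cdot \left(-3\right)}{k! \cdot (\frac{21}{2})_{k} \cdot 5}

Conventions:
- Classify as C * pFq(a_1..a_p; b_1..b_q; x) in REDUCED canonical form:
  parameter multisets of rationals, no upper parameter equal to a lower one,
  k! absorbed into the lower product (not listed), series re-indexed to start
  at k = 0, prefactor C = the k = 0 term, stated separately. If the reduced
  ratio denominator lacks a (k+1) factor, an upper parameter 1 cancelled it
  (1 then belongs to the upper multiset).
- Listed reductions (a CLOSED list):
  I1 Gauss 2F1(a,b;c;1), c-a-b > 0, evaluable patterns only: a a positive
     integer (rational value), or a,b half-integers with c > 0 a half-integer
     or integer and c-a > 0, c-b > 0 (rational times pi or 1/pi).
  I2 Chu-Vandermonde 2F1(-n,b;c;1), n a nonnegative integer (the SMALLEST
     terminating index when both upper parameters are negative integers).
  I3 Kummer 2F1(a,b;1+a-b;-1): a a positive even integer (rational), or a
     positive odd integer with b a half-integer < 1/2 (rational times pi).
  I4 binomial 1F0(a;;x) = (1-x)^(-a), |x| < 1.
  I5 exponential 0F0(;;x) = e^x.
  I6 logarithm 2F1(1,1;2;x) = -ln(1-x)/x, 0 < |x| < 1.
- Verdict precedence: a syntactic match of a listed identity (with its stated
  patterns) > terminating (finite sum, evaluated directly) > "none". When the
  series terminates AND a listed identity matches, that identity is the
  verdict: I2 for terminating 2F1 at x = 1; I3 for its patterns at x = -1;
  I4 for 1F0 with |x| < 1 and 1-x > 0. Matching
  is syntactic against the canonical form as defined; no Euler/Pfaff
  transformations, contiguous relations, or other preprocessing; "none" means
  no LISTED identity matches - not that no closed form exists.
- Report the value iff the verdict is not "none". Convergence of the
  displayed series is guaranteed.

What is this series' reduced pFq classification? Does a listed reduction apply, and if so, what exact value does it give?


This is -\frac{3}{5} * 2F1(-\frac{3}{2}, 8; \frac{21}{2}; -1) in reduced canonical form. Verdict: Kummer (I3) applies (x = -1; c = \frac{21}{2} equals 1+a-b for upper {-\frac{3}{2}, 8}: listed pattern). Value: -\frac{12597}{8960}.

The tell: x = -1 and the running product (C = -3/5, x = -1) telescopes to a rising factorial.
Consecutive-term ratio: r(k) = -1 * (k-\frac{3}{2}) (k+8) / [(k+\frac{21}{2}) (k+1)] - poly over poly, x = -1 from leading terms; C = -\frac{3}{5} at k = 0.


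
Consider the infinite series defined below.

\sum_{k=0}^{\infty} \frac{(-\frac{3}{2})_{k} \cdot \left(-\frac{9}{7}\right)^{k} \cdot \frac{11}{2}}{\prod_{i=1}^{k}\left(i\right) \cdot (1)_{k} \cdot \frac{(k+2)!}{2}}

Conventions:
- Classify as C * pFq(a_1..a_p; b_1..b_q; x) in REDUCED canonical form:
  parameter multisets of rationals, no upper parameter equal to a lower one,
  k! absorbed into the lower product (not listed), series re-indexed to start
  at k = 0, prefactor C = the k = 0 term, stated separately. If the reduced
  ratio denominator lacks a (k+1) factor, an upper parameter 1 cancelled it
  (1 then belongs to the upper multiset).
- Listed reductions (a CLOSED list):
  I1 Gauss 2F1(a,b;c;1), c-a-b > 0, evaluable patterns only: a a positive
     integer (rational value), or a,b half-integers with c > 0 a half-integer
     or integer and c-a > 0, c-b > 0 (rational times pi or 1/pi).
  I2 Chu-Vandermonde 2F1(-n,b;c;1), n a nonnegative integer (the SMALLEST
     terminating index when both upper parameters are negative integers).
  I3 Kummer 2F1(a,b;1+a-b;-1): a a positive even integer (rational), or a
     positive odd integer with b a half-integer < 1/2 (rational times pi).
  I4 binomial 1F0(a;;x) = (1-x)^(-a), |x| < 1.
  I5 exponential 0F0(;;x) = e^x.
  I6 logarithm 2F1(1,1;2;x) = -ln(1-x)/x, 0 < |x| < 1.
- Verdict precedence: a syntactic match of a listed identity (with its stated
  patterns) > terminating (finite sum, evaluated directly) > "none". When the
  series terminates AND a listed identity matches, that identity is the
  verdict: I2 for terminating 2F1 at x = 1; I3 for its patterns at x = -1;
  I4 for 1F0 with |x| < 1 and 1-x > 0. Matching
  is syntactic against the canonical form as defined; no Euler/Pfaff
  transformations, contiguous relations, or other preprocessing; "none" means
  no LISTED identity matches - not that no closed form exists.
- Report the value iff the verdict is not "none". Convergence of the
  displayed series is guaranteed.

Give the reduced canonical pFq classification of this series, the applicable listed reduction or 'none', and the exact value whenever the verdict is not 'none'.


Canonical form: C = \frac{11}{2} times 1F2 with upper {-\frac{3}{2}}, lower {1, 3}, x = -\frac{9}{7}. Verdict: none - this 1F2 at x = -\frac{9}{7} matches no listed pattern, and upper {-\frac{3}{2}} holds no stopper.

Key observation: x = -\frac{9}{7} and the product of the first k integers (prefactor 11/2) is k!.
Term ratio: r(k) = -\frac{9}{7} * (k-\frac{3}{2}) / [(k+1) (k+3) (k+1)] - rational in k, leading ratio -\frac{9}{7}; with t_0 = \frac{11}{2}, classification follows.


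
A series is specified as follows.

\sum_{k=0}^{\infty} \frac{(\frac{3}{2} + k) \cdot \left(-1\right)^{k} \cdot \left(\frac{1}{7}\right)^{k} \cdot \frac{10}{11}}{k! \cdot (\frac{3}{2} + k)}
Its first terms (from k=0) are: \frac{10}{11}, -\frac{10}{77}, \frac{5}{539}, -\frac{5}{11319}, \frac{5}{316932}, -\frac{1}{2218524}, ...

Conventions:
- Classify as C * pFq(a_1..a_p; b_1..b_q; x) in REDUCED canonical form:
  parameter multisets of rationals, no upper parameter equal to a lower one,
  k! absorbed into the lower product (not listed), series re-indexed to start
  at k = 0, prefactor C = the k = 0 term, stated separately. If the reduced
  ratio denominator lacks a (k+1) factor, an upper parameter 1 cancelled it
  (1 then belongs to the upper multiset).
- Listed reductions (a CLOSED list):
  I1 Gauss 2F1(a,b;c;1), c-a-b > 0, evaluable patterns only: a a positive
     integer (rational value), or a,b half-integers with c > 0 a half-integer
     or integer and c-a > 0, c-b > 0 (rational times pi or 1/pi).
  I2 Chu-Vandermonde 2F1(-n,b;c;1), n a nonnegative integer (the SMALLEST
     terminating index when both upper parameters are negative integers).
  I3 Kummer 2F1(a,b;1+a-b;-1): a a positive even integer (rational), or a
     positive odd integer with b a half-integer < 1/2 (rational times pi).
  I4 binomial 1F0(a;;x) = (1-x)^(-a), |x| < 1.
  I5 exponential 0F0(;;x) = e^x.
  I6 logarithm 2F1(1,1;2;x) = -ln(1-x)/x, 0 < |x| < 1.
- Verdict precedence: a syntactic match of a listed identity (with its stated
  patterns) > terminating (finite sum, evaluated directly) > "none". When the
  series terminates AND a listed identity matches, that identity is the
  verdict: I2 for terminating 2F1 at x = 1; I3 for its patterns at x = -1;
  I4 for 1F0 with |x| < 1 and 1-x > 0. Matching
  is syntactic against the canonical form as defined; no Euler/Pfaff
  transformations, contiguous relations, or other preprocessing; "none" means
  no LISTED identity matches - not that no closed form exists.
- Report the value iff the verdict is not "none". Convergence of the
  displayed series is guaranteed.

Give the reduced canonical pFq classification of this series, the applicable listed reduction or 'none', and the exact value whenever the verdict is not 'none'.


At argument -\frac{1}{7}: a 0F0 with upper {-}, lower {-}, scaled by C = \frac{10}{11}. Verdict (x = -\frac{1}{7}): the I5 exponential reduction applies (the 0F0 exponential series at x = -\frac{1}{7}). Sum: \frac{10}{11} \cdot e^{-\frac{1}{7}}.

The tell: t_0 being \frac{10}{11}, k + 3/2 divides numerator and denominator alike; C = 10/11, x = -1/7 after cancelling.
Ratio: r(k) = -\frac{1}{7} * 1 / [(k+1)] - rational in k, leading ratio -\frac{1}{7}; with t_0 = \frac{10}{11}, classification follows.


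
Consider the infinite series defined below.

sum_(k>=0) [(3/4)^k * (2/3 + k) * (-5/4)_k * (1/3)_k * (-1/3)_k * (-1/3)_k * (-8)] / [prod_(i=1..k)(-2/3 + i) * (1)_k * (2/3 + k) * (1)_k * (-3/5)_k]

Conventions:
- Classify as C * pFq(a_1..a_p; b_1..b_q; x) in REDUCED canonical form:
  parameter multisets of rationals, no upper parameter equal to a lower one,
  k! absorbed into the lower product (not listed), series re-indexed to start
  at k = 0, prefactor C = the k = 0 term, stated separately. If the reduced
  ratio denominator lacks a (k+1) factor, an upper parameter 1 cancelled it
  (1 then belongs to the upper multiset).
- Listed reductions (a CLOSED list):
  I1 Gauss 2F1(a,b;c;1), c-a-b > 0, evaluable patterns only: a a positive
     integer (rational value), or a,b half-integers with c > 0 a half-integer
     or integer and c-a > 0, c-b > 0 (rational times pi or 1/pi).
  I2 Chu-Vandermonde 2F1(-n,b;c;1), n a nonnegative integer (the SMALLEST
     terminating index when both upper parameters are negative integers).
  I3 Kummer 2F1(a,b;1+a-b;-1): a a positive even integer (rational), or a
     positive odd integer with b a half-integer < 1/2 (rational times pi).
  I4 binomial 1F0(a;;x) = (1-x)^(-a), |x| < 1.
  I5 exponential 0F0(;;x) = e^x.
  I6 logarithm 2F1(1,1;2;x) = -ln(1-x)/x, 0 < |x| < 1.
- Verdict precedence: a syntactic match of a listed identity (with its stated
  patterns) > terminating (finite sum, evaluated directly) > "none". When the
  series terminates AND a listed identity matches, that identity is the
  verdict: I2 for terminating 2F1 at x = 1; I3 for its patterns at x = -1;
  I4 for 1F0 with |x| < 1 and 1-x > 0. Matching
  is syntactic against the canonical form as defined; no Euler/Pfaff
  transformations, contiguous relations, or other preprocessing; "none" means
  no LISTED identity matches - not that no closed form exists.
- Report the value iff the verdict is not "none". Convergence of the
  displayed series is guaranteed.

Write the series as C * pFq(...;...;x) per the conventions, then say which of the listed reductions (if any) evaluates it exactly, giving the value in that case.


Prefactor -8, argument 3/4: 3F2 with upper {-5/4, -1/3, -1/3} over lower {-3/5, 1}. Verdict: no listed reduction: x = 3/4 and upper {-5/4, -1/3, -1/3} fail every I1-I6 pattern.

Structural cue: with t_0 = -8, the lower running product (prefactor -8) is a rising factorial.
Adjacent-term ratio: r(k) = (3/4) * (k-5/4) (k-1/3) (k-1/3) / [(k-3/5) (k+1) (k+1)] ; factor over Q: parameters, x = (3/4), and C = -8.


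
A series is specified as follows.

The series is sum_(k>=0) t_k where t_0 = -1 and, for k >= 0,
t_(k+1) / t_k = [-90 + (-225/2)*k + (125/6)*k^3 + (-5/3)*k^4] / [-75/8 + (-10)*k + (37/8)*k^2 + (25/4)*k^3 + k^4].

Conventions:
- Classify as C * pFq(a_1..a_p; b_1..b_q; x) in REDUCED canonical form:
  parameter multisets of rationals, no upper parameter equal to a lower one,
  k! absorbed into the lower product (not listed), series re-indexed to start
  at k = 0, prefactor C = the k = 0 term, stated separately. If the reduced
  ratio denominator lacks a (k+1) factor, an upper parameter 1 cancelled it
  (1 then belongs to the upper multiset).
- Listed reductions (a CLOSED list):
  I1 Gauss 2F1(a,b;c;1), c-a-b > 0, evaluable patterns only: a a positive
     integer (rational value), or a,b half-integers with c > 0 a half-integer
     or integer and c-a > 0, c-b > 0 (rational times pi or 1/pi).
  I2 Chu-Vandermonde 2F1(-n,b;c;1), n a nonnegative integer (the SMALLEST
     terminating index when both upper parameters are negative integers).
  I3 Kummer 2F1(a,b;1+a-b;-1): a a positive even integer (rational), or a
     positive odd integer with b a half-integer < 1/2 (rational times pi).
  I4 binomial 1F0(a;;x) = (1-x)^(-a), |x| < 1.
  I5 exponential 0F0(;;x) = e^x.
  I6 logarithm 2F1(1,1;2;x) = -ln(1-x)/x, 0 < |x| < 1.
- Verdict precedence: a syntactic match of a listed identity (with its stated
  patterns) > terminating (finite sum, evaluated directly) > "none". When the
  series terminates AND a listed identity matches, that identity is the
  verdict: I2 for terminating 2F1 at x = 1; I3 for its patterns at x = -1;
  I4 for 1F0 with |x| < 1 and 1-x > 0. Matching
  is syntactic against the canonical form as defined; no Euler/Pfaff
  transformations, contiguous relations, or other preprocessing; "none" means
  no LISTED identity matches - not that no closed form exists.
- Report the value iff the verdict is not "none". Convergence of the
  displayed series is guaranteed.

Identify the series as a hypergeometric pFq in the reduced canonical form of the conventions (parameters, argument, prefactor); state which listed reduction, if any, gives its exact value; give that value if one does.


First insight: t_0 being -1, the expanded ratio factors over Q; C = -1, x = -5/3, roots give parameters.
Step ratio: r(k) = (-5/3) * (k-12) (k-3) (k+1) / [(k-5/4) (k+5) (k+1)] - poly over poly, x = (-5/3) from leading terms; C = -1 at k = 0.

With C = -1: the canonical form is 3F2(-12, -3, 1; -5/4, 5; -5/3). Verdict: terminating at k = 3: the factor (-3)_k kills every later term; summing the 4 survivors is exact. Value: 472223/945.


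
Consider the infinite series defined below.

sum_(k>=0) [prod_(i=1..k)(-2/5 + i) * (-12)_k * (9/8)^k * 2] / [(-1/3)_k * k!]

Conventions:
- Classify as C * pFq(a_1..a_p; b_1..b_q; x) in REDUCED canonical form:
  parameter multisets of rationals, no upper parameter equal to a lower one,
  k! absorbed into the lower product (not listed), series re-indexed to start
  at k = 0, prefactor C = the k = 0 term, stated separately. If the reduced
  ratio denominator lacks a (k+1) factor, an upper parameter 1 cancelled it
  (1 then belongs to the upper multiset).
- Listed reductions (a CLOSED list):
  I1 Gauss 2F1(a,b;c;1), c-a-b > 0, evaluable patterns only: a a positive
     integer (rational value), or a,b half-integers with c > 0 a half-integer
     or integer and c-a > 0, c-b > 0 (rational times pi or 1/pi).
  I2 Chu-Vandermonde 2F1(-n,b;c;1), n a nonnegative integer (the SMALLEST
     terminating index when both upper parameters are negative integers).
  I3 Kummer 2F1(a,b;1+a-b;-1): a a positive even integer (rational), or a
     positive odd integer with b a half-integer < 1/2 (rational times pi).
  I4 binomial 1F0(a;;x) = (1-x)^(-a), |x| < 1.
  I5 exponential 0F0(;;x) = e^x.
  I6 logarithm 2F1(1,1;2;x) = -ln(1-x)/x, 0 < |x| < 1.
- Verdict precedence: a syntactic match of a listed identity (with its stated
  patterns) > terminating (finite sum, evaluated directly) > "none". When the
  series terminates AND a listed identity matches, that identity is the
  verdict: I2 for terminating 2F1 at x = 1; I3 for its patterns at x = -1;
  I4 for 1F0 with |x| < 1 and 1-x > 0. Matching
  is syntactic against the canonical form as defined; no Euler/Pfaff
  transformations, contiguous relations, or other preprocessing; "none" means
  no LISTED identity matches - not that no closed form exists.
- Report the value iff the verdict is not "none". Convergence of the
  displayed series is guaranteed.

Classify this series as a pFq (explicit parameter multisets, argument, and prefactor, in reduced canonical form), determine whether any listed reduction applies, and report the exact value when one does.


The series (x = 9/8) is 2F1: upper {-12, 3/5}, lower {-1/3}, prefactor 2. Verdict: terminating - the sum ends at index 12 because -12 is a negative integer; exact evaluation follows. Its exact value is 23800403915389484677133/206779187200000000000000.

The tell: t_0 being 2, the running product (prefactor 2) telescopes to a rising factorial.
Consecutive-term ratio: r(k) = (9/8) * (k-12) (k+3/5) / [(k-1/3) (k+1)] - poly over poly, x = (9/8) from leading terms; C = 2 at k = 0.


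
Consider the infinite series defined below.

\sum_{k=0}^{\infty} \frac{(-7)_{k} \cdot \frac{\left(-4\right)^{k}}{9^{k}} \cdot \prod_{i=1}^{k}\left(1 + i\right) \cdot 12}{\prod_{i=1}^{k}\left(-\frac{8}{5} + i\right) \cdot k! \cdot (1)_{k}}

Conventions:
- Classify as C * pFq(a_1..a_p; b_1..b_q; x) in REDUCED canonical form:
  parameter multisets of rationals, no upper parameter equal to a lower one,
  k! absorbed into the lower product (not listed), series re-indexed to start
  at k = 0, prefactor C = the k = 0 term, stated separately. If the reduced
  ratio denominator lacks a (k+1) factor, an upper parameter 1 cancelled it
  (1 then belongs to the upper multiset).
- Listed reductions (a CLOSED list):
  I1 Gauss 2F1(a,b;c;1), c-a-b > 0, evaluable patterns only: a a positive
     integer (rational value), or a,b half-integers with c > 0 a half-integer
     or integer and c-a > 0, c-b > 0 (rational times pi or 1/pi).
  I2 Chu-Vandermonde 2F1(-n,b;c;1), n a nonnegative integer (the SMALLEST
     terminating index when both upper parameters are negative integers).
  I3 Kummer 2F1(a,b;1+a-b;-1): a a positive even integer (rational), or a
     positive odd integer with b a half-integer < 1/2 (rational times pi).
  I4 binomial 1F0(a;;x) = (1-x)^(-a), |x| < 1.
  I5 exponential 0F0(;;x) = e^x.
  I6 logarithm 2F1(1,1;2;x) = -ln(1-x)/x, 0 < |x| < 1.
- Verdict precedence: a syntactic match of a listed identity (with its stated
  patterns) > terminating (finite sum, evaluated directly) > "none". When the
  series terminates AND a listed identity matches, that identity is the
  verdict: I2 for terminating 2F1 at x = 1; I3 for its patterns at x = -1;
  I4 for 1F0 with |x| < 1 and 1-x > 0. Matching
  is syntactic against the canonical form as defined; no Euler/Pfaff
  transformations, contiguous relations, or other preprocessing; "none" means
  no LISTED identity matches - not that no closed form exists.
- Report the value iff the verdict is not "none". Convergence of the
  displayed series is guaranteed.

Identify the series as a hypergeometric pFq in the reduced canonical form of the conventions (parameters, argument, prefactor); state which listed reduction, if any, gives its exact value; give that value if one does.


Reduced: x = -\frac{4}{9}, 2F2, upper = {-7, 2}, lower = {-\frac{3}{5}, 1}, C = 12. Verdict: terminating - the sum ends at index 7 because -7 is a negative integer; exact evaluation follows. Exact value: -\frac{59250643870988}{46103038191}.

Key observation: t_0 being 12, the running product (C = 12, x = -4/9) telescopes to a rising factorial.
Ratio: r(k) = -\frac{4}{9} * (k-7) (k+2) / [(k-\frac{3}{5}) (k+1) (k+1)] ; factor over Q: parameters, x = -\frac{4}{9}, and C = 12.
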